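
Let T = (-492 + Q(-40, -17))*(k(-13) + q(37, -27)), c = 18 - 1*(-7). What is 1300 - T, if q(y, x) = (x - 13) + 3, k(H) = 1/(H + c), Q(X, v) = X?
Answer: -55019/3 ≈ -18340.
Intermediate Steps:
c = 25 (c = 18 + 7 = 25)
k(H) = 1/(25 + H) (k(H) = 1/(H + 25) = 1/(25 + H))
q(y, x) = -10 + x (q(y, x) = (-13 + x) + 3 = -10 + x)
T = 58919/3 (T = (-492 - 40)*(1/(25 - 13) + (-10 - 27)) = -532*(1/12 - 37) = -532*(-443/12) = 58919/3 ≈ 19640.)
1300 - T = 1300 - 1*58919/3 = 1300 - 58919/3 = -55019/3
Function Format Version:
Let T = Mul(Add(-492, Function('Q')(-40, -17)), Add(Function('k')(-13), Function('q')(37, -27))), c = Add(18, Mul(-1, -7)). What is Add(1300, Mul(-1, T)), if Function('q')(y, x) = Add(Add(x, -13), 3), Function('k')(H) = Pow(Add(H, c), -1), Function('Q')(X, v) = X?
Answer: Rational(-55019, 3) ≈ -18340.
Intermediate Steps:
c = 25 (c = Add(18, 7) = 25)
Function('k')(H) = Pow(Add(25, H), -1) (Function('k')(H) = Pow(Add(H, 25), -1) = Pow(Add(25, H), -1))
Function('q')(y, x) = Add(-10, x) (Function('q')(y, x) = Add(Add(-13, x), 3) = Add(-10, x))
T = Rational(58919, 3) (T = Mul(Add(-492, -40), Add(Pow(Add(25, -13), -1), Add(-10, -27))) = Mul(-532, Add(Pow(12, -1), -37)) = Mul(-532, Add(Rational(1, 12), -37)) = Mul(-532, Rational(-443, 12)) = Rational(58919, 3) ≈ 19640.)
Add(1300, Mul(-1, T)) = Add(1300, Mul(-1, Rational(58919, 3))) = Add(1300, Rational(-58919, 3)) = Rational(-55019, 3)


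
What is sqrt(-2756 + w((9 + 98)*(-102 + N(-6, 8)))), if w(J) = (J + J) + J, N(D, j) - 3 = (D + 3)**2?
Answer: I*sqrt(31646) ≈ 177.89*I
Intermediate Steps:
N(D, j) = 3 + (3 + D)**2 (N(D, j) = 3 + (D + 3)**2 = 3 + (3 + D)**2)
w(J) = 3*J (w(J) = 2*J + J = 3*J)
sqrt(-2756 + w((9 + 98)*(-102 + N(-6, 8)))) = sqrt(-2756 + 3*((9 + 98)*(-102 + (3 + (3 - 6)**2)))) = sqrt(-2756 + 3*(107*(-102 + (3 + (-3)**2)))) = sqrt(-2756 + 3*(107*(-102 + (3 + 9)))) = sqrt(-2756 + 3*(107*(-102 + 12))) = sqrt(-2756 + 3*(107*(-90))) = sqrt(-2756 + 3*(-9630)) = sqrt(-2756 - 28890) = sqrt(-31646) = I*sqrt(31646)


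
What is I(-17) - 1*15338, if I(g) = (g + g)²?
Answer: -14182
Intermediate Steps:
I(g) = 4*g² (I(g) = (2*g)² = 4*g²)
I(-17) - 1*15338 = 4*(-17)² - 1*15338 = 4*289 - 15338 = 1156 - 15338 = -14182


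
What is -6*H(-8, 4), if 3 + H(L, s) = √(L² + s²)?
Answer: 18 - 24*√5 ≈ -35.666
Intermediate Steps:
H(L, s) = -3 + √(L² + s²)
-6*H(-8, 4) = -6*(-3 + √((-8)² + 4²)) = -6*(-3 + √(64 + 16)) = -6*(-3 + √80) = -6*(-3 + 4*√5) = 18 - 24*√5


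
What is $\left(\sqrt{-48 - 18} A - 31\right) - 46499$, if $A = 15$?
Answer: $-46530 + 15 i \sqrt{66} \approx -46530.0 + 121.86 i$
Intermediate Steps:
$\left(\sqrt{-48 - 18} A - 31\right) - 46499 = \left(\sqrt{-48 - 18} \cdot 15 - 31\right) - 46499 = \left(\sqrt{-66} \cdot 15 - 31\right) - 46499 = \left(i \sqrt{66} \cdot 15 - 31\right) - 46499 = \left(15 i \sqrt{66} - 31\right) - 46499 = \left(-31 + 15 i \sqrt{66}\right) - 46499 = -46530 + 15 i \sqrt{66}$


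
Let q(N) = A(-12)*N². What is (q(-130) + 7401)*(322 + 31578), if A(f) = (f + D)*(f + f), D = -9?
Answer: 271947531900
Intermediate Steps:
A(f) = 2*f*(-9 + f) (A(f) = (f - 9)*(f + f) = (-9 + f)*(2*f) = 2*f*(-9 + f))
q(N) = 504*N² (q(N) = (2*(-12)*(-9 - 12))*N² = (2*(-12)*(-21))*N² = 504*N²)
(q(-130) + 7401)*(322 + 31578) = (504*(-130)² + 7401)*(322 + 31578) = (504*16900 + 7401)*31900 = (8517600 + 7401)*31900 = 8525001*31900 = 271947531900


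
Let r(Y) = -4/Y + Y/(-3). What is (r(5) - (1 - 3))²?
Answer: 49/225 ≈ 0.21778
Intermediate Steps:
r(Y) = -4/Y - Y/3 (r(Y) = -4/Y + Y*(-⅓) = -4/Y - Y/3)
(r(5) - (1 - 3))² = ((-4/5 - ⅓*5) - (1 - 3))² = ((-4*⅕ - 5/3) - 1*(-2))² = ((-⅘ - 5/3) + 2)² = (-37/15 + 2)² = (-7/15)² = 49/225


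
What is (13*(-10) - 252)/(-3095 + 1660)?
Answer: 382/1435 ≈ 0.26620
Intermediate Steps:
(13*(-10) - 252)/(-3095 + 1660) = (-130 - 252)/(-1435) = -382*(-1/1435) = 382/1435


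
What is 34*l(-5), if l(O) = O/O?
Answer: 34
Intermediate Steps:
l(O) = 1
34*l(-5) = 34*1 = 34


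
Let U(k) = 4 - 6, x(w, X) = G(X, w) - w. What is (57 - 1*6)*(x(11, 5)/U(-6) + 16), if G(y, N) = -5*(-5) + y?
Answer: 663/2 ≈ 331.50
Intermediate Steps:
G(y, N) = 25 + y
x(w, X) = 25 + X - w (x(w, X) = (25 + X) - w = 25 + X - w)
U(k) = -2
(57 - 1*6)*(x(11, 5)/U(-6) + 16) = (57 - 1*6)*((25 + 5 - 1*11)/(-2) + 16) = (57 - 6)*((25 + 5 - 11)*(-½) + 16) = 51*(19*(-½) + 16) = 51*(-19/2 + 16) = 51*(13/2) = 663/2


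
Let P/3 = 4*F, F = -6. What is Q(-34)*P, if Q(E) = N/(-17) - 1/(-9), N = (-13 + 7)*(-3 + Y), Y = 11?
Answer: -3592/17 ≈ -211.29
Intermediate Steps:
N = -48 (N = (-13 + 7)*(-3 + 11) = -6*8 = -48)
Q(E) = 449/153 (Q(E) = -48/(-17) - 1/(-9) = -48*(-1/17) - 1*(-⅑) = 48/17 + ⅑ = 449/153)
P = -72 (P = 3*(4*(-6)) = 3*(-24) = -72)
Q(-34)*P = (449/153)*(-72) = -3592/17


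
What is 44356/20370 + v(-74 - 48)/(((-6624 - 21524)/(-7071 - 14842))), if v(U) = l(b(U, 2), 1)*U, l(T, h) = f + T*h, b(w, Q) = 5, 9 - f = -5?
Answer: -258358012723/143343690 ≈ -1802.4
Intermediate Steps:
f = 14 (f = 9 - 1*(-5) = 9 + 5 = 14)
l(T, h) = 14 + T*h
v(U) = 19*U (v(U) = (14 + 5*1)*U = (14 + 5)*U = 19*U)
44356/20370 + v(-74 - 48)/(((-6624 - 21524)/(-7071 - 14842))) = 44356/20370 + (19*(-74 - 48))/(((-6624 - 21524)/(-7071 - 14842))) = 44356*(1/20370) + (19*(-122))/((-28148/(-21913))) = 22178/10185 - 2318/((-28148*(-1/21913))) = 22178/10185 - 2318/28148/21913 = 22178/10185 - 2318*21913/28148 = 22178/10185 - 25397167/14074 = -258358012723/143343690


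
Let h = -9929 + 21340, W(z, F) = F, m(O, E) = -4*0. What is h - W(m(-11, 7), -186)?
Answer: 11597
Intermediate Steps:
m(O, E) = 0
h = 11411
h - W(m(-11, 7), -186) = 11411 - 1*(-186) = 11411 + 186 = 11597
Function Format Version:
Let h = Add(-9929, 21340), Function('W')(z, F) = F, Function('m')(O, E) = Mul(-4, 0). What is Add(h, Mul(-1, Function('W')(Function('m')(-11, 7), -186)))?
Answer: 11597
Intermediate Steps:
Function('m')(O, E) = 0
h = 11411
Add(h, Mul(-1, Function('W')(Function('m')(-11, 7), -186))) = Add(11411, Mul(-1, -186)) = Add(11411, 186) = 11597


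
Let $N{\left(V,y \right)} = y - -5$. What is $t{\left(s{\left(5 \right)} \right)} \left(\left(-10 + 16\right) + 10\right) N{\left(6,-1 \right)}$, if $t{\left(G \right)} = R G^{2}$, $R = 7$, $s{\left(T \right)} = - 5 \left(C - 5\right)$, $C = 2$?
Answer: $100800$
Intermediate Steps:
$s{\left(T \right)} = 15$ ($s{\left(T \right)} = - 5 \left(2 - 5\right) = \left(-5\right) \left(-3\right) = 15$)
$N{\left(V,y \right)} = 5 + y$ ($N{\left(V,y \right)} = y + 5 = 5 + y$)
$t{\left(G \right)} = 7 G^{2}$
$t{\left(s{\left(5 \right)} \right)} \left(\left(-10 + 16\right) + 10\right) N{\left(6,-1 \right)} = 7 \cdot 15^{2} \left(\left(-10 + 16\right) + 10\right) \left(5 - 1\right) = 7 \cdot 225 \left(6 + 10\right) 4 = 1575 \cdot 16 \cdot 4 = 25200 \cdot 4 = 100800$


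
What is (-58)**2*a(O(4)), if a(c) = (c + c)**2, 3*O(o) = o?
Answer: 215296/9 ≈ 23922.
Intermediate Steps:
O(o) = o/3
a(c) = 4*c**2 (a(c) = (2*c)**2 = 4*c**2)
(-58)**2*a(O(4)) = (-58)**2*(4*((1/3)*4)**2) = 3364*(4*(4/3)**2) = 3364*(4*(16/9)) = 3364*(64/9) = 215296/9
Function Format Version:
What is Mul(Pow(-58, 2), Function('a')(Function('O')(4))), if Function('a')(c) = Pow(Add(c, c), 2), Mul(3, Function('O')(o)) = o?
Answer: Rational(215296, 9) ≈ 23922.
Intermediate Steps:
Function('O')(o) = Mul(Rational(1, 3), o)
Function('a')(c) = Mul(4, Pow(c, 2)) (Function('a')(c) = Pow(Mul(2, c), 2) = Mul(4, Pow(c, 2)))
Mul(Pow(-58, 2), Function('a')(Function('O')(4))) = Mul(Pow(-58, 2), Mul(4, Pow(Mul(Rational(1, 3), 4), 2))) = Mul(3364, Mul(4, Pow(Rational(4, 3), 2))) = Mul(3364, Mul(4, Rational(16, 9))) = Mul(3364, Rational(64, 9)) = Rational(215296, 9)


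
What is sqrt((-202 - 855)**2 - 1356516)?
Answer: 7*I*sqrt(4883) ≈ 489.15*I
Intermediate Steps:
sqrt((-202 - 855)**2 - 1356516) = sqrt((-1057)**2 - 1356516) = sqrt(1117249 - 1356516) = sqrt(-239267) = 7*I*sqrt(4883)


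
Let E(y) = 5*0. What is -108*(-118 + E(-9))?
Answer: 12744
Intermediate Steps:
E(y) = 0
-108*(-118 + E(-9)) = -108*(-118 + 0) = -108*(-118) = 12744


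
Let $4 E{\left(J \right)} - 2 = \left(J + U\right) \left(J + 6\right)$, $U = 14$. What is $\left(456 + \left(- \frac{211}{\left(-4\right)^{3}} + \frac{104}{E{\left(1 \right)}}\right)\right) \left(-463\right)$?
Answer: $- \frac{1468584607}{6848} \approx -2.1445 \cdot 10^{5}$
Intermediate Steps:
$E{\left(J \right)} = \frac{1}{2} + \frac{\left(6 + J\right) \left(14 + J\right)}{4}$ ($E{\left(J \right)} = \frac{1}{2} + \frac{\left(J + 14\right) \left(J + 6\right)}{4} = \frac{1}{2} + \frac{\left(14 + J\right) \left(6 + J\right)}{4} = \frac{1}{2} + \frac{\left(6 + J\right) \left(14 + J\right)}{4}$)
$\left(456 + \left(- \frac{211}{\left(-4\right)^{3}} + \frac{104}{E{\left(1 \right)}}\right)\right) \left(-463\right) = \left(456 + \left(- \frac{211}{\left(-4\right)^{3}} + \frac{104}{\frac{43}{2} + 5 \cdot 1 + \frac{1^{2}}{4}}\right)\right) \left(-463\right) = \left(456 - \left(- \frac{211}{64} - \frac{104}{\frac{43}{2} + 5 + \frac{1}{4} \cdot 1}\right)\right) \left(-463\right) = \left(456 - \left(- \frac{211}{64} - \frac{104}{\frac{43}{2} + 5 + \frac{1}{4}}\right)\right) \left(-463\right) = \left(456 + \left(\frac{211}{64} + \frac{104}{\frac{107}{4}}\right)\right) \left(-463\right) = \left(456 + \left(\frac{211}{64} + 104 \cdot \frac{4}{107}\right)\right) \left(-463\right) = \left(456 + \left(\frac{211}{64} + \frac{416}{107}\right)\right) \left(-463\right) = \left(456 + \frac{49201}{6848}\right) \left(-463\right) = \frac{3171889}{6848} \left(-463\right) = - \frac{1468584607}{6848}$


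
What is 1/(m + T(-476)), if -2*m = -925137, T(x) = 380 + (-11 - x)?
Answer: 2/926827 ≈ 2.1579e-6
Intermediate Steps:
T(x) = 369 - x
m = 925137/2 (m = -½*(-925137) = 925137/2 ≈ 4.6257e+5)
1/(m + T(-476)) = 1/(925137/2 + (369 - 1*(-476))) = 1/(925137/2 + (369 + 476)) = 1/(925137/2 + 845) = 1/(926827/2) = 2/926827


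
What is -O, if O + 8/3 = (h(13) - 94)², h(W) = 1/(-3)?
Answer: -80065/9 ≈ -8896.1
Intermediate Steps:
h(W) = -⅓
O = 80065/9 (O = -8/3 + (-⅓ - 94)² = -8/3 + (-283/3)² = -8/3 + 80089/9 = 80065/9 ≈ 8896.1)
-O = -1*80065/9 = -80065/9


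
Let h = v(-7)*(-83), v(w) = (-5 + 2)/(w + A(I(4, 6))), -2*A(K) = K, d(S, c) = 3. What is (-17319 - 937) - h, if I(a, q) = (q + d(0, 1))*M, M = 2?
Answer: -291847/16 ≈ -18240.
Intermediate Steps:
I(a, q) = 6 + 2*q (I(a, q) = (q + 3)*2 = (3 + q)*2 = 6 + 2*q)
A(K) = -K/2
v(w) = -3/(-9 + w) (v(w) = (-5 + 2)/(w - (6 + 2*6)/2) = -3/(w - (6 + 12)/2) = -3/(w - 1/2*18) = -3/(w - 9) = -3/(-9 + w))
h = -249/16 (h = -3/(-9 - 7)*(-83) = -3/(-16)*(-83) = -3*(-1/16)*(-83) = (3/16)*(-83) = -249/16 ≈ -15.563)
(-17319 - 937) - h = (-17319 - 937) - 1*(-249/16) = -18256 + 249/16 = -291847/16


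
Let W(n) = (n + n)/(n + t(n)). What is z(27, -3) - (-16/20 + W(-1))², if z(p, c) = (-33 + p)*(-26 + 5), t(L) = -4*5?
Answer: 1383674/11025 ≈ 125.50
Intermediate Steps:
t(L) = -20
W(n) = 2*n/(-20 + n) (W(n) = (n + n)/(n - 20) = (2*n)/(-20 + n) = 2*n/(-20 + n))
z(p, c) = 693 - 21*p (z(p, c) = (-33 + p)*(-21) = 693 - 21*p)
z(27, -3) - (-16/20 + W(-1))² = (693 - 21*27) - (-16/20 + 2*(-1)/(-20 - 1))² = (693 - 567) - (-16*1/20 + 2*(-1)/(-21))² = 126 - (-⅘ + 2*(-1)*(-1/21))² = 126 - (-⅘ + 2/21)² = 126 - (-74/105)² = 126 - 1*5476/11025 = 126 - 5476/11025 = 1383674/11025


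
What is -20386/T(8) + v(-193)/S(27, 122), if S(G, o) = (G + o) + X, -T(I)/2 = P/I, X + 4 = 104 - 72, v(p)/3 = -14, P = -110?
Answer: -2406318/3245 ≈ -741.55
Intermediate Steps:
v(p) = -42 (v(p) = 3*(-14) = -42)
X = 28 (X = -4 + (104 - 72) = -4 + 32 = 28)
T(I) = 220/I (T(I) = -(-220)/I = 220/I)
S(G, o) = 28 + G + o (S(G, o) = (G + o) + 28 = 28 + G + o)
-20386/T(8) + v(-193)/S(27, 122) = -20386/(220/8) - 42/(28 + 27 + 122) = -20386/(220*(⅛)) - 42/177 = -20386/55/2 - 42*1/177 = -20386*2/55 - 14/59 = -40772/55 - 14/59 = -2406318/3245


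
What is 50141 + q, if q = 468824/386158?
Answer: 9681408551/193079 ≈ 50142.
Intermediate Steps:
q = 234412/193079 (q = 468824*(1/386158) = 234412/193079 ≈ 1.2141)
50141 + q = 50141 + 234412/193079 = 9681408551/193079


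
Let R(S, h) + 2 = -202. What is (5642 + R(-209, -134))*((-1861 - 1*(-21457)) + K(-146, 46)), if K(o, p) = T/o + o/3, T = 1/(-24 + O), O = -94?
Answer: 2746963226501/25842 ≈ 1.0630e+8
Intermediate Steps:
R(S, h) = -204 (R(S, h) = -2 - 202 = -204)
T = -1/118 (T = 1/(-24 - 94) = 1/(-118) = -1/118 ≈ -0.0084746)
K(o, p) = -1/(118*o) + o/3
(5642 + R(-209, -134))*((-1861 - 1*(-21457)) + K(-146, 46)) = (5642 - 204)*((-1861 - 1*(-21457)) + (-1/118/(-146) + (⅓)*(-146))) = 5438*((-1861 + 21457) + (-1/118*(-1/146) - 146/3)) = 5438*(19596 + (1/17228 - 146/3)) = 5438*(19596 - 2515285/51684) = 5438*(1010284379/51684) = 2746963226501/25842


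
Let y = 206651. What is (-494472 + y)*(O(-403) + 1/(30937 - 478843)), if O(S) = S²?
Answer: -20937240909430013/447906 ≈ -4.6745e+10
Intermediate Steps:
(-494472 + y)*(O(-403) + 1/(30937 - 478843)) = (-494472 + 206651)*((-403)² + 1/(30937 - 478843)) = -287821*(162409 + 1/(-447906)) = -287821*(162409 - 1/447906) = -287821*72743965553/447906 = -20937240909430013/447906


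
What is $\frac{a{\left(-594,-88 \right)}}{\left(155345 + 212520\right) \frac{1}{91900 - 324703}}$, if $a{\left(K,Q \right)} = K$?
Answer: $\frac{138284982}{367865} \approx 375.91$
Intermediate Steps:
$\frac{a{\left(-594,-88 \right)}}{\left(155345 + 212520\right) \frac{1}{91900 - 324703}} = - \frac{594}{\left(155345 + 212520\right) \frac{1}{91900 - 324703}} = - \frac{594}{367865 \frac{1}{-232803}} = - \frac{594}{367865 \left(- \frac{1}{232803}\right)} = - \frac{594}{- \frac{367865}{232803}} = \left(-594\right) \left(- \frac{232803}{367865}\right) = \frac{138284982}{367865}$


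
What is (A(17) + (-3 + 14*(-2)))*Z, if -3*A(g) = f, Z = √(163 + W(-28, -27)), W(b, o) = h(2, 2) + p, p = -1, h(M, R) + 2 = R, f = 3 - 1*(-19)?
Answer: -345*√2 ≈ -487.90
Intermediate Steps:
f = 22 (f = 3 + 19 = 22)
h(M, R) = -2 + R
W(b, o) = -1 (W(b, o) = (-2 + 2) - 1 = 0 - 1 = -1)
Z = 9*√2 (Z = √(163 - 1) = √162 = 9*√2 ≈ 12.728)
A(g) = -22/3 (A(g) = -⅓*22 = -22/3)
(A(17) + (-3 + 14*(-2)))*Z = (-22/3 + (-3 + 14*(-2)))*(9*√2) = (-22/3 + (-3 - 28))*(9*√2) = (-22/3 - 31)*(9*√2) = -345*√2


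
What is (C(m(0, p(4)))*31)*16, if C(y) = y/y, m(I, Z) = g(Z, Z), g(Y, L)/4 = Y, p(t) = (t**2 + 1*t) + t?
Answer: 496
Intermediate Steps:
p(t) = t**2 + 2*t (p(t) = (t**2 + t) + t = (t + t**2) + t = t**2 + 2*t)
g(Y, L) = 4*Y
m(I, Z) = 4*Z
C(y) = 1
(C(m(0, p(4)))*31)*16 = (1*31)*16 = 31*16 = 496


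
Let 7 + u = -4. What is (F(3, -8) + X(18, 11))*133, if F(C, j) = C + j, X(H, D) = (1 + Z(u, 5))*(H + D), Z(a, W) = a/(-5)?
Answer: 58387/5 ≈ 11677.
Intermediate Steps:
u = -11 (u = -7 - 4 = -11)
Z(a, W) = -a/5 (Z(a, W) = a*(-⅕) = -a/5)
X(H, D) = 16*D/5 + 16*H/5 (X(H, D) = (1 - ⅕*(-11))*(H + D) = (1 + 11/5)*(D + H) = 16*(D + H)/5 = 16*D/5 + 16*H/5)
(F(3, -8) + X(18, 11))*133 = ((3 - 8) + ((16/5)*11 + (16/5)*18))*133 = (-5 + (176/5 + 288/5))*133 = (-5 + 464/5)*133 = (439/5)*133 = 58387/5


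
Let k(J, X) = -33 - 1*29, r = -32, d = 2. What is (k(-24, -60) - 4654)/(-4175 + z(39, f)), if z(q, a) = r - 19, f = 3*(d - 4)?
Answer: 2358/2113 ≈ 1.1159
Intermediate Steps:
k(J, X) = -62 (k(J, X) = -33 - 29 = -62)
f = -6 (f = 3*(2 - 4) = 3*(-2) = -6)
z(q, a) = -51 (z(q, a) = -32 - 19 = -51)
(k(-24, -60) - 4654)/(-4175 + z(39, f)) = (-62 - 4654)/(-4175 - 51) = -4716/(-4226) = -4716*(-1/4226) = 2358/2113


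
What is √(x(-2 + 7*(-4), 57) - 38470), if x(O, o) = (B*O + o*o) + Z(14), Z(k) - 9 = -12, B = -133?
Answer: I*√31234 ≈ 176.73*I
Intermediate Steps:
Z(k) = -3 (Z(k) = 9 - 12 = -3)
x(O, o) = -3 + o² - 133*O (x(O, o) = (-133*O + o*o) - 3 = (-133*O + o²) - 3 = (o² - 133*O) - 3 = -3 + o² - 133*O)
√(x(-2 + 7*(-4), 57) - 38470) = √((-3 + 57² - 133*(-2 + 7*(-4))) - 38470) = √((-3 + 3249 - 133*(-2 - 28)) - 38470) = √((-3 + 3249 - 133*(-30)) - 38470) = √((-3 + 3249 + 3990) - 38470) = √(7236 - 38470) = √(-31234) = I*√31234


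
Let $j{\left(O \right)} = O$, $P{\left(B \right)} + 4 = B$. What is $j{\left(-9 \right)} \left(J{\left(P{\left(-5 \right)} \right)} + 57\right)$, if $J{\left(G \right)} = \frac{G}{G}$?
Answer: $-522$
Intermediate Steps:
$P{\left(B \right)} = -4 + B$
$J{\left(G \right)} = 1$
$j{\left(-9 \right)} \left(J{\left(P{\left(-5 \right)} \right)} + 57\right) = - 9 \left(1 + 57\right) = \left(-9\right) 58 = -522$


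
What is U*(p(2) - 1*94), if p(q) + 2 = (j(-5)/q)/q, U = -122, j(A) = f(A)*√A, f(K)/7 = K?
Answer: 11712 + 2135*I*√5/2 ≈ 11712.0 + 2387.0*I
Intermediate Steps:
f(K) = 7*K
j(A) = 7*A^(3/2) (j(A) = (7*A)*√A = 7*A^(3/2))
p(q) = -2 - 35*I*√5/q² (p(q) = -2 + ((7*(-5)^(3/2))/q)/q = -2 + ((7*(-5*I*√5))/q)/q = -2 + ((-35*I*√5)/q)/q = -2 + (-35*I*√5/q)/q = -2 - 35*I*√5/q²)
U*(p(2) - 1*94) = -122*((-2 - 35*I*√5/2²) - 1*94) = -122*((-2 - 35*I*√5*¼) - 94) = -122*((-2 - 35*I*√5/4) - 94) = -122*(-96 - 35*I*√5/4) = 11712 + 2135*I*√5/2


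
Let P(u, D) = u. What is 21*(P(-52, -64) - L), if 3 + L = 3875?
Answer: -82404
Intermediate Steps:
L = 3872 (L = -3 + 3875 = 3872)
21*(P(-52, -64) - L) = 21*(-52 - 1*3872) = 21*(-52 - 3872) = 21*(-3924) = -82404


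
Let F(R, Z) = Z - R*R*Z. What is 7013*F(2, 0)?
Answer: 0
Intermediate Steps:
F(R, Z) = Z - Z*R²
7013*F(2, 0) = 7013*(0*(1 - 1*2²)) = 7013*(0*(1 - 1*4)) = 7013*(0*(1 - 4)) = 7013*(0*(-3)) = 7013*0 = 0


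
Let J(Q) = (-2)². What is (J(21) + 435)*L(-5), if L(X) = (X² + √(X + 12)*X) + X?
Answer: 8780 - 2195*√7 ≈ 2972.6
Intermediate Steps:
J(Q) = 4
L(X) = X + X² + X*√(12 + X) (L(X) = (X² + √(12 + X)*X) + X = (X² + X*√(12 + X)) + X = X + X² + X*√(12 + X))
(J(21) + 435)*L(-5) = (4 + 435)*(-5*(1 - 5 + √(12 - 5))) = 439*(-5*(1 - 5 + √7)) = 439*(-5*(-4 + √7)) = 439*(20 - 5*√7) = 8780 - 2195*√7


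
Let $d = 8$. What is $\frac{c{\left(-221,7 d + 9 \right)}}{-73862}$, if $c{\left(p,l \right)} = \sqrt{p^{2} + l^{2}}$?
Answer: $- \frac{13 \sqrt{314}}{73862} \approx -0.0031188$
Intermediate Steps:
$c{\left(p,l \right)} = \sqrt{l^{2} + p^{2}}$
$\frac{c{\left(-221,7 d + 9 \right)}}{-73862} = \frac{\sqrt{\left(7 \cdot 8 + 9\right)^{2} + \left(-221\right)^{2}}}{-73862} = \sqrt{\left(56 + 9\right)^{2} + 48841} \left(- \frac{1}{73862}\right) = \sqrt{65^{2} + 48841} \left(- \frac{1}{73862}\right) = \sqrt{4225 + 48841} \left(- \frac{1}{73862}\right) = \sqrt{53066} \left(- \frac{1}{73862}\right) = 13 \sqrt{314} \left(- \frac{1}{73862}\right) = - \frac{13 \sqrt{314}}{73862}$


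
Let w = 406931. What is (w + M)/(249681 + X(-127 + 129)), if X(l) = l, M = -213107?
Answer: 288/371 ≈ 0.77628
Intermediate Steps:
(w + M)/(249681 + X(-127 + 129)) = (406931 - 213107)/(249681 + (-127 + 129)) = 193824/(249681 + 2) = 193824/249683 = 193824*(1/249683) = 288/371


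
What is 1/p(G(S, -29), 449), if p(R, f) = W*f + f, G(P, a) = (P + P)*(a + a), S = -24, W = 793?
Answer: 1/356506 ≈ 2.8050e-6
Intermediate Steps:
G(P, a) = 4*P*a (G(P, a) = (2*P)*(2*a) = 4*P*a)
p(R, f) = 794*f (p(R, f) = 793*f + f = 794*f)
1/p(G(S, -29), 449) = 1/(794*449) = 1/356506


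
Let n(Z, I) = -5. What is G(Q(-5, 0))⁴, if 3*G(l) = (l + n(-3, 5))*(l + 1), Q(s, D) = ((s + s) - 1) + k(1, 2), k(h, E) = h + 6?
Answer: 6561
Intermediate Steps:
k(h, E) = 6 + h
Q(s, D) = 6 + 2*s (Q(s, D) = ((s + s) - 1) + (6 + 1) = (2*s - 1) + 7 = (-1 + 2*s) + 7 = 6 + 2*s)
G(l) = (1 + l)*(-5 + l)/3 (G(l) = ((l - 5)*(l + 1))/3 = ((-5 + l)*(1 + l))/3 = ((1 + l)*(-5 + l))/3 = (1 + l)*(-5 + l)/3)
G(Q(-5, 0))⁴ = (-5/3 - 4*(6 + 2*(-5))/3 + (6 + 2*(-5))²/3)⁴ = (-5/3 - 4*(6 - 10)/3 + (6 - 10)²/3)⁴ = (-5/3 - 4/3*(-4) + (⅓)*(-4)²)⁴ = (-5/3 + 16/3 + (⅓)*16)⁴ = (-5/3 + 16/3 + 16/3)⁴ = 9⁴ = 6561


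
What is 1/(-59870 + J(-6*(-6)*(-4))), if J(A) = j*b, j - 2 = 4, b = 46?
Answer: -1/59594 ≈ -1.6780e-5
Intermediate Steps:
j = 6 (j = 2 + 4 = 6)
J(A) = 276 (J(A) = 6*46 = 276)
1/(-59870 + J(-6*(-6)*(-4))) = 1/(-59870 + 276) = 1/(-59594) = -1/59594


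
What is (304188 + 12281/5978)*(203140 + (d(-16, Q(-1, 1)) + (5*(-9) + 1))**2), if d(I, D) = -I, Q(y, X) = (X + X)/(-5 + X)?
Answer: 26487515680070/427 ≈ 6.2032e+10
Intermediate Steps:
Q(y, X) = 2*X/(-5 + X) (Q(y, X) = (2*X)/(-5 + X) = 2*X/(-5 + X))
(304188 + 12281/5978)*(203140 + (d(-16, Q(-1, 1)) + (5*(-9) + 1))**2) = (304188 + 12281/5978)*(203140 + (-1*(-16) + (5*(-9) + 1))**2) = (304188 + 12281*(1/5978))*(203140 + (16 + (-45 + 1))**2) = (304188 + 12281/5978)*(203140 + (16 - 44)**2) = 1818448145*(203140 + (-28)**2)/5978 = 1818448145*(203140 + 784)/5978 = (1818448145/5978)*203924 = 26487515680070/427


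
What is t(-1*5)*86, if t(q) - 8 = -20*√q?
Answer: 688 - 1720*I*√5 ≈ 688.0 - 3846.0*I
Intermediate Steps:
t(q) = 8 - 20*√q
t(-1*5)*86 = (8 - 20*I*√5)*86 = 688 - 1720*I*√5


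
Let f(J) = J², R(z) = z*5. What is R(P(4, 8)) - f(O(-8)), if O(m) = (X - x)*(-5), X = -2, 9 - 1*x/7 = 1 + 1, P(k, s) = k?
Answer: -65005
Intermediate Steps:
R(z) = 5*z
x = 49 (x = 63 - 7*(1 + 1) = 63 - 7*2 = 63 - 14 = 49)
O(m) = 255 (O(m) = (-2 - 1*49)*(-5) = (-2 - 49)*(-5) = -51*(-5) = 255)
R(P(4, 8)) - f(O(-8)) = 5*4 - 1*255² = 20 - 1*65025 = 20 - 65025 = -65005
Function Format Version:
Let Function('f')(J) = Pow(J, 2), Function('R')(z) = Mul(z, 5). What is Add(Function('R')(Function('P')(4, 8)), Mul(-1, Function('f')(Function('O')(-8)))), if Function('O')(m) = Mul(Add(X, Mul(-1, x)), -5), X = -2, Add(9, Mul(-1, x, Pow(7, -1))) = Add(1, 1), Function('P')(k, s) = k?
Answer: -65005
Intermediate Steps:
Function('R')(z) = Mul(5, z)
x = 49 (x = Add(63, Mul(-7, Add(1, 1))) = Add(63, Mul(-7, 2)) = Add(63, -14) = 49)
Function('O')(m) = 255 (Function('O')(m) = Mul(Add(-2, Mul(-1, 49)), -5) = Mul(Add(-2, -49), -5) = Mul(-51, -5) = 255)
Add(Function('R')(Function('P')(4, 8)), Mul(-1, Function('f')(Function('O')(-8)))) = Add(Mul(5, 4), Mul(-1, Pow(255, 2))) = Add(20, Mul(-1, 65025)) = Add(20, -65025) = -65005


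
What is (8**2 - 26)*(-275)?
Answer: -10450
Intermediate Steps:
(8**2 - 26)*(-275) = (64 - 26)*(-275) = 38*(-275) = -10450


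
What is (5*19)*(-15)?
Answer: -1425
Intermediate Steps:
(5*19)*(-15) = 95*(-15) = -1425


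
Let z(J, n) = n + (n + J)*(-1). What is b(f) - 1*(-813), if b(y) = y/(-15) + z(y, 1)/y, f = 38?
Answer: 12142/15 ≈ 809.47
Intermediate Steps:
z(J, n) = -J (z(J, n) = n + (J + n)*(-1) = n + (-J - n) = -J)
b(y) = -1 - y/15 (b(y) = y/(-15) + (-y)/y = y*(-1/15) - 1 = -y/15 - 1 = -1 - y/15)
b(f) - 1*(-813) = (-1 - 1/15*38) - 1*(-813) = (-1 - 38/15) + 813 = -53/15 + 813 = 12142/15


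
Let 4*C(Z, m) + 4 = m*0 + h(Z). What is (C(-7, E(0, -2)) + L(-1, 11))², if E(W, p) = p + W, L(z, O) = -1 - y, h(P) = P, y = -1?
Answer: 121/16 ≈ 7.5625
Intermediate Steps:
L(z, O) = 0 (L(z, O) = -1 - 1*(-1) = -1 + 1 = 0)
E(W, p) = W + p
C(Z, m) = -1 + Z/4 (C(Z, m) = -1 + (m*0 + Z)/4 = -1 + (0 + Z)/4 = -1 + Z/4)
(C(-7, E(0, -2)) + L(-1, 11))² = ((-1 + (¼)*(-7)) + 0)² = ((-1 - 7/4) + 0)² = (-11/4 + 0)² = (-11/4)² = 121/16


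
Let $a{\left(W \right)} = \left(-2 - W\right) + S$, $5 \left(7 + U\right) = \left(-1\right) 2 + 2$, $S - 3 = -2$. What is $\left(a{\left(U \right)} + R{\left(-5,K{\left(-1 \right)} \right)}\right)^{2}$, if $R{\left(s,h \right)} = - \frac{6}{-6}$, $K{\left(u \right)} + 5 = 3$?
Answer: $49$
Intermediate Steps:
$K{\left(u \right)} = -2$ ($K{\left(u \right)} = -5 + 3 = -2$)
$S = 1$ ($S = 3 - 2 = 1$)
$R{\left(s,h \right)} = 1$ ($R{\left(s,h \right)} = \left(-6\right) \left(- \frac{1}{6}\right) = 1$)
$U = -7$ ($U = -7 + \frac{\left(-1\right) 2 + 2}{5} = -7 + \frac{-2 + 2}{5} = -7 + \frac{1}{5} \cdot 0 = -7 + 0 = -7$)
$a{\left(W \right)} = -1 - W$ ($a{\left(W \right)} = \left(-2 - W\right) + 1 = -1 - W$)
$\left(a{\left(U \right)} + R{\left(-5,K{\left(-1 \right)} \right)}\right)^{2} = \left(\left(-1 - -7\right) + 1\right)^{2} = \left(\left(-1 + 7\right) + 1\right)^{2} = \left(6 + 1\right)^{2} = 7^{2} = 49$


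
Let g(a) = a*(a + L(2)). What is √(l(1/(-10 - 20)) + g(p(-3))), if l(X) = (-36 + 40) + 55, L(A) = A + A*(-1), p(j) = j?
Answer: 2*√17 ≈ 8.2462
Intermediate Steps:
L(A) = 0 (L(A) = A - A = 0)
l(X) = 59 (l(X) = 4 + 55 = 59)
g(a) = a² (g(a) = a*(a + 0) = a*a = a²)
√(l(1/(-10 - 20)) + g(p(-3))) = √(59 + (-3)²) = √(59 + 9) = √68 = 2*√17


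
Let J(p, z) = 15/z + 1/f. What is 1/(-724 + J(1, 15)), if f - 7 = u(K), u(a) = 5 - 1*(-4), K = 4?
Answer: -16/11567 ≈ -0.0013832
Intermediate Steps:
u(a) = 9 (u(a) = 5 + 4 = 9)
f = 16 (f = 7 + 9 = 16)
J(p, z) = 1/16 + 15/z (J(p, z) = 15/z + 1/16 = 1/16 + 15/z)
1/(-724 + J(1, 15)) = 1/(-724 + (1/16)*(240 + 15)/15) = 1/(-724 + (1/16)*(1/15)*255) = 1/(-724 + 17/16) = 1/(-11567/16) = -16/11567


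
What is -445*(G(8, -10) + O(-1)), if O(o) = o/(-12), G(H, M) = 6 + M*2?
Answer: 74315/12 ≈ 6192.9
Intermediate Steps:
G(H, M) = 6 + 2*M
O(o) = -o/12 (O(o) = o*(-1/12) = -o/12)
-445*(G(8, -10) + O(-1)) = -445*((6 + 2*(-10)) - 1/12*(-1)) = -445*((6 - 20) + 1/12) = -445*(-14 + 1/12) = -445*(-167/12) = 74315/12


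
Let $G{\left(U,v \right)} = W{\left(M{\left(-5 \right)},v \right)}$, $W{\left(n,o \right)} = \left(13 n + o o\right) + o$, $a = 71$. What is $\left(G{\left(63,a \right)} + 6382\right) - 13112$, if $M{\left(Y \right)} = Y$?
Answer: $-1683$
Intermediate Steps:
$W{\left(n,o \right)} = o + o^{2} + 13 n$ ($W{\left(n,o \right)} = \left(13 n + o^{2}\right) + o = \left(o^{2} + 13 n\right) + o = o + o^{2} + 13 n$)
$G{\left(U,v \right)} = -65 + v + v^{2}$ ($G{\left(U,v \right)} = v + v^{2} + 13 \left(-5\right) = v + v^{2} - 65 = -65 + v + v^{2}$)
$\left(G{\left(63,a \right)} + 6382\right) - 13112 = \left(\left(-65 + 71 + 71^{2}\right) + 6382\right) - 13112 = \left(\left(-65 + 71 + 5041\right) + 6382\right) - 13112 = \left(5047 + 6382\right) - 13112 = 11429 - 13112 = -1683$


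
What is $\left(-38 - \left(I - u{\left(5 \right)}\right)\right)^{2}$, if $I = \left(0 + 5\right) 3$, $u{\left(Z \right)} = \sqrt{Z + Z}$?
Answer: $\left(53 - \sqrt{10}\right)^{2} \approx 2483.8$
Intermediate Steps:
$u{\left(Z \right)} = \sqrt{2} \sqrt{Z}$ ($u{\left(Z \right)} = \sqrt{2 Z} = \sqrt{2} \sqrt{Z}$)
$I = 15$ ($I = 5 \cdot 3 = 15$)
$\left(-38 - \left(I - u{\left(5 \right)}\right)\right)^{2} = \left(-38 - \left(15 - \sqrt{2} \sqrt{5}\right)\right)^{2} = \left(-38 - \left(15 - \sqrt{10}\right)\right)^{2} = \left(-53 + \sqrt{10}\right)^{2}$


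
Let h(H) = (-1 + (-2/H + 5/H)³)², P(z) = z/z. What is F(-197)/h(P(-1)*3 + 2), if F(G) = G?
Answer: -3078125/9604 ≈ -320.50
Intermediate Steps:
P(z) = 1
h(H) = (-1 + 27/H³)² (h(H) = (-1 + (3/H)³)² = (-1 + 27/H³)²)
F(-197)/h(P(-1)*3 + 2) = -197*(1*3 + 2)⁶/(-27 + (1*3 + 2)³)² = -197*(3 + 2)⁶/(-27 + (3 + 2)³)² = -197*15625/(-27 + 5³)² = -197*15625/(-27 + 125)² = -197/((1/15625)*98²) = -197/((1/15625)*9604) = -197/9604/15625 = -197*15625/9604 = -3078125/9604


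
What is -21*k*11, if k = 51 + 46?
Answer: -22407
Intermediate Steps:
k = 97
-21*k*11 = -21*97*11 = -2037*11 = -22407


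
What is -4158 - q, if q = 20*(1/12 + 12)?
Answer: -13199/3 ≈ -4399.7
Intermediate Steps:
q = 725/3 (q = 20*(1/12 + 12) = 20*(145/12) = 725/3 ≈ 241.67)
-4158 - q = -4158 - 1*725/3 = -4158 - 725/3 = -13199/3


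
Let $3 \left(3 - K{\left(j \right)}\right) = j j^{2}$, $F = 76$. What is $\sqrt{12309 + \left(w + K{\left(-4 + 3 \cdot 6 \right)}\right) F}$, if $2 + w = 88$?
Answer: $\frac{5 i \sqrt{18159}}{3} \approx 224.59 i$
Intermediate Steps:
$w = 86$ ($w = -2 + 88 = 86$)
$K{\left(j \right)} = 3 - \frac{j^{3}}{3}$ ($K{\left(j \right)} = 3 - \frac{j j^{2}}{3} = 3 - \frac{j^{3}}{3}$)
$\sqrt{12309 + \left(w + K{\left(-4 + 3 \cdot 6 \right)}\right) F} = \sqrt{12309 + \left(86 + \left(3 - \frac{\left(-4 + 3 \cdot 6\right)^{3}}{3}\right)\right) 76} = \sqrt{12309 + \left(86 + \left(3 - \frac{\left(-4 + 18\right)^{3}}{3}\right)\right) 76} = \sqrt{12309 + \left(86 + \left(3 - \frac{14^{3}}{3}\right)\right) 76} = \sqrt{12309 + \left(86 + \left(3 - \frac{2744}{3}\right)\right) 76} = \sqrt{12309 + \left(86 - \frac{2735}{3}\right) 76} = \sqrt{12309 - \frac{188252}{3}} = \sqrt{- \frac{151325}{3}} = \frac{5 i \sqrt{18159}}{3}$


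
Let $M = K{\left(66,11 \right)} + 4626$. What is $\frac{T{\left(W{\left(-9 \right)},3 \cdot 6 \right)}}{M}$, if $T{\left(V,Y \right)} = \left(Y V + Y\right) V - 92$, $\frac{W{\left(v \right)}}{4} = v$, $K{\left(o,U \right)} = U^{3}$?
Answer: $\frac{22588}{5957} \approx 3.7918$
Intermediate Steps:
$W{\left(v \right)} = 4 v$
$T{\left(V,Y \right)} = -92 + V \left(Y + V Y\right)$ ($T{\left(V,Y \right)} = \left(V Y + Y\right) V - 92 = \left(Y + V Y\right) V - 92 = V \left(Y + V Y\right) - 92 = -92 + V \left(Y + V Y\right)$)
$M = 5957$ ($M = 11^{3} + 4626 = 1331 + 4626 = 5957$)
$\frac{T{\left(W{\left(-9 \right)},3 \cdot 6 \right)}}{M} = \frac{-92 + 4 \left(-9\right) 3 \cdot 6 + 3 \cdot 6 \left(4 \left(-9\right)\right)^{2}}{5957} = \left(-92 - 648 + 18 \left(-36\right)^{2}\right) \frac{1}{5957} = \left(-92 - 648 + 18 \cdot 1296\right) \frac{1}{5957} = \left(-92 - 648 + 23328\right) \frac{1}{5957} = 22588 \cdot \frac{1}{5957} = \frac{22588}{5957}$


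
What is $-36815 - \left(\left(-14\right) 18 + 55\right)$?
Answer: $-36618$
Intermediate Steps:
$-36815 - \left(\left(-14\right) 18 + 55\right) = -36815 - \left(-252 + 55\right) = -36815 - -197 = -36815 + 197 = -36618$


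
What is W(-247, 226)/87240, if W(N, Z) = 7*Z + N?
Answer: 89/5816 ≈ 0.015303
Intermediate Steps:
W(N, Z) = N + 7*Z
W(-247, 226)/87240 = (-247 + 7*226)/87240 = (-247 + 1582)*(1/87240) = 1335*(1/87240) = 89/5816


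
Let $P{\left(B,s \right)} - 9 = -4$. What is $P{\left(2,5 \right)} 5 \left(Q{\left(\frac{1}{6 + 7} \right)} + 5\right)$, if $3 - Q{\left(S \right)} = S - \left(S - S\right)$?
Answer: $\frac{2575}{13} \approx 198.08$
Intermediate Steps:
$P{\left(B,s \right)} = 5$ ($P{\left(B,s \right)} = 9 - 4 = 5$)
$Q{\left(S \right)} = 3 - S$ ($Q{\left(S \right)} = 3 - \left(S - \left(S - S\right)\right) = 3 - \left(S - 0\right) = 3 - \left(S + 0\right) = 3 - S$)
$P{\left(2,5 \right)} 5 \left(Q{\left(\frac{1}{6 + 7} \right)} + 5\right) = 5 \cdot 5 \left(\left(3 - \frac{1}{6 + 7}\right) + 5\right) = 25 \left(\left(3 - \frac{1}{13}\right) + 5\right) = 25 \left(\frac{38}{13} + 5\right) = 25 \cdot \frac{103}{13} = \frac{2575}{13}$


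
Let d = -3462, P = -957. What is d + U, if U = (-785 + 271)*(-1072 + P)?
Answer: 1039444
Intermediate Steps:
U = 1042906 (U = (-785 + 271)*(-1072 - 957) = -514*(-2029) = 1042906)
d + U = -3462 + 1042906 = 1039444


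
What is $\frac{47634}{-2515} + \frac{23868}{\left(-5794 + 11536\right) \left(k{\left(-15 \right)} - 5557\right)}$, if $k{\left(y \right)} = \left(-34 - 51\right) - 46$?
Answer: $- \frac{14405649023}{760566180} \approx -18.941$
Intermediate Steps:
$k{\left(y \right)} = -131$ ($k{\left(y \right)} = -85 - 46 = -131$)
$\frac{47634}{-2515} + \frac{23868}{\left(-5794 + 11536\right) \left(k{\left(-15 \right)} - 5557\right)} = \frac{47634}{-2515} + \frac{23868}{\left(-5794 + 11536\right) \left(-131 - 5557\right)} = 47634 \left(- \frac{1}{2515}\right) + \frac{23868}{5742 \left(-5688\right)} = - \frac{47634}{2515} + \frac{23868}{-32660496} = - \frac{47634}{2515} + 23868 \left(- \frac{1}{32660496}\right) = - \frac{47634}{2515} - \frac{221}{302412} = - \frac{14405649023}{760566180}$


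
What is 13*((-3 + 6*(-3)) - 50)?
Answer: -923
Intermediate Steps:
13*((-3 + 6*(-3)) - 50) = 13*((-3 - 18) - 50) = 13*(-21 - 50) = 13*(-71) = -923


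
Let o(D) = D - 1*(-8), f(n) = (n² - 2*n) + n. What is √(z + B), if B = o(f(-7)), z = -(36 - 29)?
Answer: √57 ≈ 7.5498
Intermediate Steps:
f(n) = n² - n
z = -7 (z = -1*7 = -7)
o(D) = 8 + D (o(D) = D + 8 = 8 + D)
B = 64 (B = 8 - 7*(-1 - 7) = 8 - 7*(-8) = 8 + 56 = 64)
√(z + B) = √(-7 + 64) = √57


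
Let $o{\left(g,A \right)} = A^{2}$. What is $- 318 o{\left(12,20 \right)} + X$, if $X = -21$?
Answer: $-127221$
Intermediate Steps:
$- 318 o{\left(12,20 \right)} + X = - 318 \cdot 20^{2} - 21 = \left(-318\right) 400 - 21 = -127200 - 21 = -127221$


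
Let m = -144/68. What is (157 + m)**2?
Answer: 6932689/289 ≈ 23989.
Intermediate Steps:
m = -36/17 (m = -144*1/68 = -36/17 ≈ -2.1176)
(157 + m)**2 = (157 - 36/17)**2 = (2633/17)**2 = 6932689/289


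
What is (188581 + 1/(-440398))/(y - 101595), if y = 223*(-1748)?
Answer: -83050695237/216411136802 ≈ -0.38376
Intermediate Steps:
y = -389804
(188581 + 1/(-440398))/(y - 101595) = (188581 + 1/(-440398))/(-389804 - 101595) = (188581 - 1/440398)/(-491399) = (83050695237/440398)*(-1/491399) = -83050695237/216411136802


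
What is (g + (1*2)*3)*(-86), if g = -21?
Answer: 1290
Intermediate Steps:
(g + (1*2)*3)*(-86) = (-21 + (1*2)*3)*(-86) = (-21 + 2*3)*(-86) = (-21 + 6)*(-86) = -15*(-86) = 1290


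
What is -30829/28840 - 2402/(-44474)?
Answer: -650907633/641315080 ≈ -1.0150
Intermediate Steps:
-30829/28840 - 2402/(-44474) = -30829*1/28840 - 2402*(-1/44474) = -30829/28840 + 1201/22237 = -650907633/641315080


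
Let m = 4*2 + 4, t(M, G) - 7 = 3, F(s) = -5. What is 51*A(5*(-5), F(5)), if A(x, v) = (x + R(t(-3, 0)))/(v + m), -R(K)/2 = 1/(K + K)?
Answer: -12801/70 ≈ -182.87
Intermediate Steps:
t(M, G) = 10 (t(M, G) = 7 + 3 = 10)
R(K) = -1/K (R(K) = -2/(K + K) = -2*1/(2*K) = -1/K)
m = 12 (m = 8 + 4 = 12)
A(x, v) = (-1/10 + x)/(12 + v) (A(x, v) = (x - 1/10)/(v + 12) = (x - 1*1/10)/(12 + v) = (x - 1/10)/(12 + v) = (-1/10 + x)/(12 + v))
51*A(5*(-5), F(5)) = 51*((-1/10 + 5*(-5))/(12 - 5)) = 51*((-1/10 - 25)/7) = 51*((1/7)*(-251/10)) = 51*(-251/70) = -12801/70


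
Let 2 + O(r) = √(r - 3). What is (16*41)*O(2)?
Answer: -1312 + 656*I ≈ -1312.0 + 656.0*I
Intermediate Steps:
O(r) = -2 + √(-3 + r) (O(r) = -2 + √(r - 3) = -2 + √(-3 + r))
(16*41)*O(2) = (16*41)*(-2 + √(-3 + 2)) = 656*(-2 + √(-1)) = 656*(-2 + I) = -1312 + 656*I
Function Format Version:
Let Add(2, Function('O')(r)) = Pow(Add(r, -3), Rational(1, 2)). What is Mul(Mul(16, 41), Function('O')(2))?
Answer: Add(-1312, Mul(656, I)) ≈ Add(-1312.0, Mul(656.00, I))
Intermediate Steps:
Function('O')(r) = Add(-2, Pow(Add(-3, r), Rational(1, 2))) (Function('O')(r) = Add(-2, Pow(Add(r, -3), Rational(1, 2))) = Add(-2, Pow(Add(-3, r), Rational(1, 2))))
Mul(Mul(16, 41), Function('O')(2)) = Mul(Mul(16, 41), Add(-2, Pow(Add(-3, 2), Rational(1, 2)))) = Mul(656, Add(-2, Pow(-1, Rational(1, 2)))) = Mul(656, Add(-2, I)) = Add(-1312, Mul(656, I))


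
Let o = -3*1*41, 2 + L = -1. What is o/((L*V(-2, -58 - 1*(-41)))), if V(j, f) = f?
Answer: -41/17 ≈ -2.4118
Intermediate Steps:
L = -3 (L = -2 - 1 = -3)
o = -123 (o = -3*41 = -123)
o/((L*V(-2, -58 - 1*(-41)))) = -123*(-1/(3*(-58 - 1*(-41)))) = -123*(-1/(3*(-58 + 41))) = -123/((-3*(-17))) = -123/51 = -123*1/51 = -41/17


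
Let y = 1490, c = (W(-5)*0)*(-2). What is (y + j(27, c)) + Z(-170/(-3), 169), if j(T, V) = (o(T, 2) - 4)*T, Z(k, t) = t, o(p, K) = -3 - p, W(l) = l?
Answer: 741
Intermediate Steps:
c = 0 (c = -5*0*(-2) = 0*(-2) = 0)
j(T, V) = T*(-7 - T) (j(T, V) = ((-3 - T) - 4)*T = (-7 - T)*T = T*(-7 - T))
(y + j(27, c)) + Z(-170/(-3), 169) = (1490 - 1*27*(7 + 27)) + 169 = (1490 - 1*27*34) + 169 = (1490 - 918) + 169 = 572 + 169 = 741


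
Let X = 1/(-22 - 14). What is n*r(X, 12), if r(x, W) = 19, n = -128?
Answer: -2432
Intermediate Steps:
X = -1/36 (X = 1/(-36) = -1/36 ≈ -0.027778)
n*r(X, 12) = -128*19 = -2432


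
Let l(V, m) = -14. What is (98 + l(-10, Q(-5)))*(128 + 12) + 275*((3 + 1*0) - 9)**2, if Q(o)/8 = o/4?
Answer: 21660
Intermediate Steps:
Q(o) = 2*o (Q(o) = 8*(o/4) = 2*o)
(98 + l(-10, Q(-5)))*(128 + 12) + 275*((3 + 1*0) - 9)**2 = (98 - 14)*(128 + 12) + 275*((3 + 1*0) - 9)**2 = 84*140 + 275*((3 + 0) - 9)**2 = 11760 + 275*(3 - 9)**2 = 11760 + 275*(-6)**2 = 11760 + 275*36 = 11760 + 9900 = 21660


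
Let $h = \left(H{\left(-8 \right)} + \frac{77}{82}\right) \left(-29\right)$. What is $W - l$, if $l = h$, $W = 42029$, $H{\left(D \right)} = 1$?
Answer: $\frac{3450989}{82} \approx 42085.0$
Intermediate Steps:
$h = - \frac{4611}{82}$ ($h = \left(1 + \frac{77}{82}\right) \left(-29\right) = \frac{159}{82} \left(-29\right) = - \frac{4611}{82} \approx -56.232$)
$l = - \frac{4611}{82} \approx -56.232$
$W - l = 42029 - - \frac{4611}{82} = 42029 + \frac{4611}{82} = \frac{3450989}{82}$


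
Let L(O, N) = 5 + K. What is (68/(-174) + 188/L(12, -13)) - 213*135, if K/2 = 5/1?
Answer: -12503143/435 ≈ -28743.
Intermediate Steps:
K = 10 (K = 2*(5/1) = 2*(5*1) = 2*5 = 10)
L(O, N) = 15 (L(O, N) = 5 + 10 = 15)
(68/(-174) + 188/L(12, -13)) - 213*135 = (68/(-174) + 188/15) - 213*135 = (68*(-1/174) + 188*(1/15)) - 28755 = (-34/87 + 188/15) - 28755 = 5282/435 - 28755 = -12503143/435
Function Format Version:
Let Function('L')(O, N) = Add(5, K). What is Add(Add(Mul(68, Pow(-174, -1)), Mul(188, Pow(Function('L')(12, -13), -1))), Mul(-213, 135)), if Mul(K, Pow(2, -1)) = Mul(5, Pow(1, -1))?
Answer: Rational(-12503143, 435) ≈ -28743.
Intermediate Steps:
K = 10 (K = Mul(2, Mul(5, Pow(1, -1))) = Mul(2, Mul(5, 1)) = Mul(2, 5) = 10)
Function('L')(O, N) = 15 (Function('L')(O, N) = Add(5, 10) = 15)
Add(Add(Mul(68, Pow(-174, -1)), Mul(188, Pow(Function('L')(12, -13), -1))), Mul(-213, 135)) = Add(Add(Mul(68, Pow(-174, -1)), Mul(188, Pow(15, -1))), Mul(-213, 135)) = Add(Add(Mul(68, Rational(-1, 174)), Mul(188, Rational(1, 15))), -28755) = Add(Add(Rational(-34, 87), Rational(188, 15)), -28755) = Add(Rational(5282, 435), -28755) = Rational(-12503143, 435)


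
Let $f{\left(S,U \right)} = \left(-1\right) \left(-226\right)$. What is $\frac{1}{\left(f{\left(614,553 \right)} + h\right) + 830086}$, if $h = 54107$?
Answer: $\frac{1}{884419} \approx 1.1307 \cdot 10^{-6}$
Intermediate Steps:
$f{\left(S,U \right)} = 226$
$\frac{1}{\left(f{\left(614,553 \right)} + h\right) + 830086} = \frac{1}{\left(226 + 54107\right) + 830086} = \frac{1}{54333 + 830086} = \frac{1}{884419}$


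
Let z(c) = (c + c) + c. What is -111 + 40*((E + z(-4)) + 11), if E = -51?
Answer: -2191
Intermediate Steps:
z(c) = 3*c (z(c) = 2*c + c = 3*c)
-111 + 40*((E + z(-4)) + 11) = -111 + 40*((-51 + 3*(-4)) + 11) = -111 + 40*((-51 - 12) + 11) = -111 + 40*(-63 + 11) = -111 + 40*(-52) = -111 - 2080 = -2191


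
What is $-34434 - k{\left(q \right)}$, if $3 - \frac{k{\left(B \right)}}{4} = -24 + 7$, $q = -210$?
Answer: $-34514$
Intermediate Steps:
$k{\left(B \right)} = 80$ ($k{\left(B \right)} = 12 - 4 \left(-24 + 7\right) = 12 - -68 = 12 + 68 = 80$)
$-34434 - k{\left(q \right)} = -34434 - 80 = -34514$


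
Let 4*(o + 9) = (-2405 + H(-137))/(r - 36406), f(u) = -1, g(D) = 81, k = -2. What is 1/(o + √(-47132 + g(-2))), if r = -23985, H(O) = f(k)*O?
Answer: -32789414232/171893222998235 - 3647072881*I*√47051/171893222998235 ≈ -0.00019075 - 0.0046022*I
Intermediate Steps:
H(O) = -O
o = -542952/60391 (o = -9 + ((-2405 - 1*(-137))/(-23985 - 36406))/4 = -9 + ((-2405 + 137)/(-60391))/4 = -9 + (-2268*(-1/60391))/4 = -9 + (¼)*(2268/60391) = -9 + 567/60391 = -542952/60391 ≈ -8.9906)
1/(o + √(-47132 + g(-2))) = 1/(-542952/60391 + √(-47132 + 81)) = 1/(-542952/60391 + √(-47051)) = 1/(-542952/60391 + I*√47051)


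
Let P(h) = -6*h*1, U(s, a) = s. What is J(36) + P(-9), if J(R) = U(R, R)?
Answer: 90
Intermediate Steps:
J(R) = R
P(h) = -6*h
J(36) + P(-9) = 36 - 6*(-9) = 36 + 54 = 90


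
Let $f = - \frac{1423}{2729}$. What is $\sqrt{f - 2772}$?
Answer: $\frac{i \sqrt{20648189819}}{2729} \approx 52.655 i$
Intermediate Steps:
$f = - \frac{1423}{2729}$ ($f = \left(-1423\right) \frac{1}{2729} = - \frac{1423}{2729} \approx -0.52144$)
$\sqrt{f - 2772} = \sqrt{- \frac{1423}{2729} - 2772} = \sqrt{- \frac{7566211}{2729}} = \frac{i \sqrt{20648189819}}{2729}$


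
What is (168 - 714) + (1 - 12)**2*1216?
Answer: 146590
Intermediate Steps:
(168 - 714) + (1 - 12)**2*1216 = -546 + (-11)**2*1216 = -546 + 121*1216 = -546 + 147136 = 146590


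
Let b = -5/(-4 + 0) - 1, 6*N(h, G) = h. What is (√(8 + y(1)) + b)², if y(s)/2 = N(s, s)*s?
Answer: 403/48 + 5*√3/6 ≈ 9.8392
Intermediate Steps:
N(h, G) = h/6
y(s) = s²/3 (y(s) = 2*((s/6)*s) = 2*(s²/6) = s²/3)
b = ¼ (b = -5/(-4) - 1 = -5*(-¼) - 1 = 5/4 - 1 = ¼ ≈ 0.25000)
(√(8 + y(1)) + b)² = (√(8 + (⅓)*1²) + ¼)² = (√(8 + (⅓)*1) + ¼)² = (√(8 + ⅓) + ¼)² = (√(25/3) + ¼)² = (5*√3/3 + ¼)² = (¼ + 5*√3/3)²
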